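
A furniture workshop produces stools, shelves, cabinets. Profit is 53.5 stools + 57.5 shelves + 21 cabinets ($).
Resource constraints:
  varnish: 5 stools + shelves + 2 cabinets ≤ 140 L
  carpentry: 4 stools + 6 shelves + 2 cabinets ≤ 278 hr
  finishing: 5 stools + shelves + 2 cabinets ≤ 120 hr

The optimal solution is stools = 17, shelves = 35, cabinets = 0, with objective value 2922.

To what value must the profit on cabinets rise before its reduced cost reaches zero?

25

Check each constraint at x*: varnish 120/140 (slack 20); carpentry 278/278 (tight); finishing 120/120 (tight).
By complementary slackness, y = 0 for the non-binding constraint.
Dual feasibility on the basic columns requires 4·y_carpentry + 5·y_finishing = 53.5, 6·y_carpentry + 1·y_finishing = 57.5.
Solving: y_carpentry = 9, y_finishing = 3.5.
cabinets enters the basis when its profit ≥ yᵀa₃ = 9·2 + 3.5·2 = 25.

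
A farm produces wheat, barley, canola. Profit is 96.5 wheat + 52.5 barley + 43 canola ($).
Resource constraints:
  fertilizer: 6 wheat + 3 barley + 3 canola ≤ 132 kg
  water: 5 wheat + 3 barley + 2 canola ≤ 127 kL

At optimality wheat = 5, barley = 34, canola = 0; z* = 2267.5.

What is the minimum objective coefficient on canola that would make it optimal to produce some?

Check each constraint at x*: fertilizer 132/132 (tight); water 127/127 (tight).
From A_Bᵀ y = c: 6·y_fertilizer + 5·y_water = 96.5; 3·y_fertilizer + 3·y_water = 52.5.
This yields shadow prices y_fertilizer = 9, y_water = 8.5.
canola enters the basis when its profit ≥ yᵀa₃ = 9·3 + 8.5·2 = 44.

44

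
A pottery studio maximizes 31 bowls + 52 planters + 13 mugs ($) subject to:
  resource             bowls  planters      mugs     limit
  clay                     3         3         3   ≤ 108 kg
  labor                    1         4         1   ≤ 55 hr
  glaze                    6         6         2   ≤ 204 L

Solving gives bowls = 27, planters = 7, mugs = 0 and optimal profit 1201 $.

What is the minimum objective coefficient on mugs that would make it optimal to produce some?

At the optimum: clay uses 102 of 108 (slack = 6); labor uses 55 of 55 (binding); glaze uses 204 of 204 (binding).
Since clay is not tight, its dual is 0.
From A_Bᵀ y = c: 1·y_labor + 6·y_glaze = 31; 4·y_labor + 6·y_glaze = 52.
Solving: y_labor = 7, y_glaze = 4.
mugs enters the basis when its profit ≥ yᵀa₃ = 7·1 + 4·2 = 15.

15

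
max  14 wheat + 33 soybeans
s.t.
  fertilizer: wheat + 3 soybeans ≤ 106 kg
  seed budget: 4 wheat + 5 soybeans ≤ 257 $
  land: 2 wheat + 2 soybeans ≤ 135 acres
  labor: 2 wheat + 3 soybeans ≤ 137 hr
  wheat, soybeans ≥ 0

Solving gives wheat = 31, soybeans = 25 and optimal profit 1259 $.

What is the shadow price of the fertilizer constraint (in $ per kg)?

8

Binding: fertilizer and labor. Non-binding: seed budget (8 unused), land (23 unused).
By complementary slackness, y = 0 for the non-binding constraints.
Dual feasibility on the basic columns requires 1·y_fertilizer + 2·y_labor = 14, 3·y_fertilizer + 3·y_labor = 33.
→ y_fertilizer = 8 and y_labor = 3.
Shadow price of fertilizer = 8.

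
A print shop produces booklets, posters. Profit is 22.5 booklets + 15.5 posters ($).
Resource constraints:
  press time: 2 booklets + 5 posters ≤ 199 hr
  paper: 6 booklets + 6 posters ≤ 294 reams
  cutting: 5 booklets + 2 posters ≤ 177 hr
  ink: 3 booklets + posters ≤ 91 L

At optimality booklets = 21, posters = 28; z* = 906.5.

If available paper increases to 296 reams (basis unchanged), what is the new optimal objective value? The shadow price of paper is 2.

910.5

Δb = 2, so new z* = 906.5 + (2)·(2) = 906.5 + 4 = 910.5.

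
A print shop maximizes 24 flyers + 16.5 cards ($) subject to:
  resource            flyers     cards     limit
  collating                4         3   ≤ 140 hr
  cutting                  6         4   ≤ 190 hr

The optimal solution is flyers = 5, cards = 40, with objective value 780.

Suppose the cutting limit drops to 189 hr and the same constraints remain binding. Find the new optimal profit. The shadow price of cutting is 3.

777

Δb = -1, so new z* = 780 + (3)·(-1) = 780 − 3 = 777.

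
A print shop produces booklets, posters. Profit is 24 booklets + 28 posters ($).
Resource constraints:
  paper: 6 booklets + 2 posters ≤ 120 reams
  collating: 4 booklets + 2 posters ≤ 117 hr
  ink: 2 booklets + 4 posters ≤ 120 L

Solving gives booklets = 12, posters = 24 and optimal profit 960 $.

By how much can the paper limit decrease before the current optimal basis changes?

Binding constraints: paper, ink. The basis is B = [[6,2],[2,4]] with det 20.
Per unit decrease in paper, x* moves by d = (-0.2, 0.1).
The basis stays optimal until booklets reaches 0; allowable decrease = 60 reams.

60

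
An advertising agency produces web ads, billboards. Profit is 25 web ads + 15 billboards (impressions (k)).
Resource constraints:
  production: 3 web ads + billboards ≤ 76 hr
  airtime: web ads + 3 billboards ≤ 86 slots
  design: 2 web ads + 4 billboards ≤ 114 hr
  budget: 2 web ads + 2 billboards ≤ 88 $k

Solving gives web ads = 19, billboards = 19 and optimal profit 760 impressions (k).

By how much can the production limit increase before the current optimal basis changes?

30

Binding constraints: production, design. The basis is B = [[3,1],[2,4]] with det 10.
Per unit increase in production, x* moves by d = (0.4, -0.2).
The basis stays optimal until budget becomes binding; allowable increase = 30 hr.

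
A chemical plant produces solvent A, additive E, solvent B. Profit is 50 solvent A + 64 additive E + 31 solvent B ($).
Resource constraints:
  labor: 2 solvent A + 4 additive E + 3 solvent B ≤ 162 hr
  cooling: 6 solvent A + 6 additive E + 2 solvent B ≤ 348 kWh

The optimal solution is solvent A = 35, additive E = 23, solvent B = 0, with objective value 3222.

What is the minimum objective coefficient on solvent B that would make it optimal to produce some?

Check each constraint at x*: labor 162/162 (tight); cooling 348/348 (tight).
Dual feasibility on the basic columns requires 2·y_labor + 6·y_cooling = 50, 4·y_labor + 6·y_cooling = 64.
This yields shadow prices y_labor = 7, y_cooling = 6.
solvent B enters the basis when its profit ≥ yᵀa₃ = 7·3 + 6·2 = 33.

33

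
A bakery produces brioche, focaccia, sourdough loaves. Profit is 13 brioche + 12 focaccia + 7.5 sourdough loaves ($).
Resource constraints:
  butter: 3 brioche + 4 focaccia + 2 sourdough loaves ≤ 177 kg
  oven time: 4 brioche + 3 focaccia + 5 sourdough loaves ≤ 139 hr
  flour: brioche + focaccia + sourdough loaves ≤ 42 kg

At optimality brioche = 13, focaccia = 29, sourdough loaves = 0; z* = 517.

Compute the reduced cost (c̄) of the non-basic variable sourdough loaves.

-6.5

At the optimum: butter uses 155 of 177 (slack = 22); oven time uses 139 of 139 (binding); flour uses 42 of 42 (binding).
Since butter is not tight, its dual is 0.
Dual feasibility on the basic columns requires 4·y_oven time + 1·y_flour = 13, 3·y_oven time + 1·y_flour = 12.
→ y_oven time = 1 and y_flour = 9.
Reduced cost of sourdough loaves: c₃ − yᵀa₃ = 7.5 − (1·5 + 9·1) = 7.5 − 14 = -6.5.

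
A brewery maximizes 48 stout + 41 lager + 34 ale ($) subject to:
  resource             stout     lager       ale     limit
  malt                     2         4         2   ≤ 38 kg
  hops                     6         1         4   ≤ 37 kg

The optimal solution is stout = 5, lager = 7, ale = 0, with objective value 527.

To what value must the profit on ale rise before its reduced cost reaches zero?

At the optimum: malt uses 38 of 38 (binding); hops uses 37 of 37 (binding).
From A_Bᵀ y = c: 2·y_malt + 6·y_hops = 48; 4·y_malt + 1·y_hops = 41.
→ y_malt = 9 and y_hops = 5.
ale enters the basis when its profit ≥ yᵀa₃ = 9·2 + 5·4 = 38.

38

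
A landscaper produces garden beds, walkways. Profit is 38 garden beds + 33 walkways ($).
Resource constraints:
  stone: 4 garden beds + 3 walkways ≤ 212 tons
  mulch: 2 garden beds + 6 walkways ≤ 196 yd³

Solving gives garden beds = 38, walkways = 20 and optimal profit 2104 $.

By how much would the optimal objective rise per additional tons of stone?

9

Check each constraint at x*: stone 212/212 (tight); mulch 196/196 (tight).
Dual feasibility on the basic columns requires 4·y_stone + 2·y_mulch = 38, 3·y_stone + 6·y_mulch = 33.
→ y_stone = 9 and y_mulch = 1.
Shadow price of stone = 9.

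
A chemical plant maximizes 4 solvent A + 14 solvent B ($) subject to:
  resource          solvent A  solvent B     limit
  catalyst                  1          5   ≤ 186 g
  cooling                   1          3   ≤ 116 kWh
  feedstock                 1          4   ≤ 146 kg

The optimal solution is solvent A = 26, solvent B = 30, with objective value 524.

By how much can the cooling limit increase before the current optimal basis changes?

Binding constraints: cooling, feedstock. The basis is B = [[1,3],[1,4]] with det 1.
Per unit increase in cooling, x* moves by d = (4, -1).
The basis stays optimal until solvent B reaches 0; allowable increase = 30 kWh.

30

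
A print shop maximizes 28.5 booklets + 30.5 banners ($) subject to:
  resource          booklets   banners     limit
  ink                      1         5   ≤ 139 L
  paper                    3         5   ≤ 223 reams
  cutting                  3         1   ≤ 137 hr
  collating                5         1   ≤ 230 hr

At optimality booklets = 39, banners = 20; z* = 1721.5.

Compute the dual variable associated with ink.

Check each constraint at x*: ink 139/139 (tight); paper 217/223 (slack 6); cutting 137/137 (tight); collating 215/230 (slack 15).
Since paper, collating are not tight, their duals are 0.
From A_Bᵀ y = c: 1·y_ink + 3·y_cutting = 28.5; 5·y_ink + 1·y_cutting = 30.5.
Solving: y_ink = 4.5, y_cutting = 8.
Shadow price of ink = 4.5.

4.5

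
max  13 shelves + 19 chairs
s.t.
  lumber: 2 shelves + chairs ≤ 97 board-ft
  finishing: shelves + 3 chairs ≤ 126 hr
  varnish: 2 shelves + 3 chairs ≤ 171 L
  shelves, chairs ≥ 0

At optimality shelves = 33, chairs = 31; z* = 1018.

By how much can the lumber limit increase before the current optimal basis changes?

Binding constraints: lumber, finishing. The basis is B = [[2,1],[1,3]] with det 5.
Per unit increase in lumber, x* moves by d = (0.6, -0.2).
The basis stays optimal until varnish becomes binding; allowable increase = 20 board-ft.

20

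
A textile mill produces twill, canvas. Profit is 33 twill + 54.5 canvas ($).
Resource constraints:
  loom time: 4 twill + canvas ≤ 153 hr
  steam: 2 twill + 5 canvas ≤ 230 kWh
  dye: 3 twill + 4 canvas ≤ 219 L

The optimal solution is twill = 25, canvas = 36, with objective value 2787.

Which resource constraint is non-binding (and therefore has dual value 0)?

loom time

loom time: 136/153 (slack 17)
steam: 230/230 (binding)
dye: 219/219 (binding)
By complementary slackness, a constraint with positive slack has shadow price 0 → loom time.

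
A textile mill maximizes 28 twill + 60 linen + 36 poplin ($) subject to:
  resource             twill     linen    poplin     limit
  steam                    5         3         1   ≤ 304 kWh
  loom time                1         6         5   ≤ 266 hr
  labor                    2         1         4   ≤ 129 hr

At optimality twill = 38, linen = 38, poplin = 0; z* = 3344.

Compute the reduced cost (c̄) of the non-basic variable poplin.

At the optimum: steam uses 304 of 304 (binding); loom time uses 266 of 266 (binding); labor uses 114 of 129 (slack = 15).
Since labor is not tight, its dual is 0.
The binding rows give the dual system: 5·y_steam + 1·y_loom time = 28 and 3·y_steam + 6·y_loom time = 60.
Solving: y_steam = 4, y_loom time = 8.
Reduced cost of poplin: c₃ − yᵀa₃ = 36 − (4·1 + 8·5) = 36 − 44 = -8.

-8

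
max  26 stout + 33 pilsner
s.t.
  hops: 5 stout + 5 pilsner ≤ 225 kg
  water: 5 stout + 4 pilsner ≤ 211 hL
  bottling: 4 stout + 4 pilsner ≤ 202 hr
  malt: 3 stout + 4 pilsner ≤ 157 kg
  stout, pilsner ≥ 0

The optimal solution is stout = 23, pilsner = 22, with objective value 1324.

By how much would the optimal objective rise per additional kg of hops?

At the optimum: hops uses 225 of 225 (binding); water uses 203 of 211 (slack = 8); bottling uses 180 of 202 (slack = 22); malt uses 157 of 157 (binding).
By complementary slackness, y = 0 for the non-binding constraints.
Dual feasibility on the basic columns requires 5·y_hops + 3·y_malt = 26, 5·y_hops + 4·y_malt = 33.
Solving: y_hops = 1, y_malt = 7.
Shadow price of hops = 1.

1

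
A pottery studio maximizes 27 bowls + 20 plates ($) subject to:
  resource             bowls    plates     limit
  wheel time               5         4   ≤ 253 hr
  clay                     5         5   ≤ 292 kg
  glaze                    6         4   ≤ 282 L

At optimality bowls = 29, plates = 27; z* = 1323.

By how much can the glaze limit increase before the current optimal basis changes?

21.6

Binding constraints: wheel time, glaze. The basis is B = [[5,4],[6,4]] with det -4.
Per unit increase in glaze, x* moves by d = (1, -1.25).
The basis stays optimal until plates reaches 0; allowable increase = 21.6 L.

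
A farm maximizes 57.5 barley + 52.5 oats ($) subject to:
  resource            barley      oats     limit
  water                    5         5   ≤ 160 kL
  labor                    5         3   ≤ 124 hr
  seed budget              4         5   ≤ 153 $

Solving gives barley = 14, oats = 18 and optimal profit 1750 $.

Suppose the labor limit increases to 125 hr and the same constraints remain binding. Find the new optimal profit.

1752.5

Check each constraint at x*: water 160/160 (tight); labor 124/124 (tight); seed budget 146/153 (slack 7).
By complementary slackness, y = 0 for the non-binding constraint.
Dual feasibility on the basic columns requires 5·y_water + 5·y_labor = 57.5, 5·y_water + 3·y_labor = 52.5.
This yields shadow prices y_water = 9, y_labor = 2.5.
Δz = y_labor·Δb = 2.5 × (1) = 2.5, so new z* = 1750 + 2.5 = 1752.5.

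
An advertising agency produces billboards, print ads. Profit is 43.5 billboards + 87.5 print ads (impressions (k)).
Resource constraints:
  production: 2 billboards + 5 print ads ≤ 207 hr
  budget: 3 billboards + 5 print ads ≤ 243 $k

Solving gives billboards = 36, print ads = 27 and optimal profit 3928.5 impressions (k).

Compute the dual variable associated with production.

Check each constraint at x*: production 207/207 (tight); budget 243/243 (tight).
The binding rows give the dual system: 2·y_production + 3·y_budget = 43.5 and 5·y_production + 5·y_budget = 87.5.
→ y_production = 9 and y_budget = 8.5.
Shadow price of production = 9.

9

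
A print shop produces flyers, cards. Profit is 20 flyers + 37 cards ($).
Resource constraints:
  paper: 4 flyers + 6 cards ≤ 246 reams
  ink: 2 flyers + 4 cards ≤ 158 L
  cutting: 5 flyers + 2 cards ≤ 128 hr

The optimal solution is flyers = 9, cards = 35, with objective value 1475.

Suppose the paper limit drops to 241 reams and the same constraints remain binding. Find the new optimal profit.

At the optimum: paper uses 246 of 246 (binding); ink uses 158 of 158 (binding); cutting uses 115 of 128 (slack = 13).
By complementary slackness, y = 0 for the non-binding constraint.
Dual feasibility on the basic columns requires 4·y_paper + 2·y_ink = 20, 6·y_paper + 4·y_ink = 37.
This yields shadow prices y_paper = 1.5, y_ink = 7.
Δz = y_paper·Δb = 1.5 × (-5) = -7.5, so new z* = 1475 − 7.5 = 1467.5.

1467.5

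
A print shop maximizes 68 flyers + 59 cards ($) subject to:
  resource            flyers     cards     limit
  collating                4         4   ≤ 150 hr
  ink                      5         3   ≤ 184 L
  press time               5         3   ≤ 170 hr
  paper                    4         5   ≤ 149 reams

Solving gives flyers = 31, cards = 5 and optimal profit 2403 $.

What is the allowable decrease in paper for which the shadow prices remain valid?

Binding constraints: press time, paper. The basis is B = [[5,3],[4,5]] with det 13.
Per unit decrease in paper, x* moves by d = (0.2308, -0.3846).
The basis stays optimal until cards reaches 0; allowable decrease = 13 reams.

13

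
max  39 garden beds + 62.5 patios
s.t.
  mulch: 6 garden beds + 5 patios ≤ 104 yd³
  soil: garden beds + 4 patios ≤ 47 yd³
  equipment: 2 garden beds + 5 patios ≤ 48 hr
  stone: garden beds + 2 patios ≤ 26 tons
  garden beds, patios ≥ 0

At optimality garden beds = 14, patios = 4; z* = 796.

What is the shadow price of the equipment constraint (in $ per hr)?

Binding: mulch and equipment. Non-binding: soil (17 unused), stone (4 unused).
By complementary slackness, y = 0 for the non-binding constraints.
Dual feasibility on the basic columns requires 6·y_mulch + 2·y_equipment = 39, 5·y_mulch + 5·y_equipment = 62.5.
This yields shadow prices y_mulch = 3.5, y_equipment = 9.
Shadow price of equipment = 9.

9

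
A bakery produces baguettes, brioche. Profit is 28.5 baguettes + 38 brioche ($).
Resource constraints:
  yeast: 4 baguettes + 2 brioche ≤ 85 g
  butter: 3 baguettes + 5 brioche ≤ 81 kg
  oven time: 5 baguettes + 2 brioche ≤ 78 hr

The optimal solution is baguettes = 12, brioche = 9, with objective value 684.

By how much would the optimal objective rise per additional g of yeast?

At the optimum: yeast uses 66 of 85 (slack = 19); butter uses 81 of 81 (binding); oven time uses 78 of 78 (binding).
Since yeast is not tight, its dual is 0.
From A_Bᵀ y = c: 3·y_butter + 5·y_oven time = 28.5; 5·y_butter + 2·y_oven time = 38.
→ y_butter = 7 and y_oven time = 1.5.
Shadow price of yeast = 0.

0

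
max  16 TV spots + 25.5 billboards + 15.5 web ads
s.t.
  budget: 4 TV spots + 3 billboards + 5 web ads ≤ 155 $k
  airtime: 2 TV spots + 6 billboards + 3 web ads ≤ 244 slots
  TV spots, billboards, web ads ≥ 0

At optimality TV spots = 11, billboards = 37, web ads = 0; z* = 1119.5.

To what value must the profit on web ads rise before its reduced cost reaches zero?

21.5

Check each constraint at x*: budget 155/155 (tight); airtime 244/244 (tight).
Dual feasibility on the basic columns requires 4·y_budget + 2·y_airtime = 16, 3·y_budget + 6·y_airtime = 25.5.
Solving: y_budget = 2.5, y_airtime = 3.
web ads enters the basis when its profit ≥ yᵀa₃ = 2.5·5 + 3·3 = 21.5.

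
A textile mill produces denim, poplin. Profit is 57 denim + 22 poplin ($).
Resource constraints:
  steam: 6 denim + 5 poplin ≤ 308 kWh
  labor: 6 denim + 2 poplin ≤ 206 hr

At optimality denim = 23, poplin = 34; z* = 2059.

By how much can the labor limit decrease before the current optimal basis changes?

82.8

Binding constraints: steam, labor. The basis is B = [[6,5],[6,2]] with det -18.
Per unit decrease in labor, x* moves by d = (-0.2778, 0.3333).
The basis stays optimal until denim reaches 0; allowable decrease = 82.8 hr.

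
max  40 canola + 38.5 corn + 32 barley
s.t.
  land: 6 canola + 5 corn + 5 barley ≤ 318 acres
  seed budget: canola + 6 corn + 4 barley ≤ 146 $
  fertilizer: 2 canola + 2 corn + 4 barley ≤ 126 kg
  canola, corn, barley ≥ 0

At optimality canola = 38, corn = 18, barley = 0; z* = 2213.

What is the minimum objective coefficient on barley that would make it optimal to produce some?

36.5

Binding: land and seed budget. Non-binding: fertilizer (14 unused).
Slack constraints have shadow price 0 (complementary slackness).
From A_Bᵀ y = c: 6·y_land + 1·y_seed budget = 40; 5·y_land + 6·y_seed budget = 38.5.
This yields shadow prices y_land = 6.5, y_seed budget = 1.
barley enters the basis when its profit ≥ yᵀa₃ = 6.5·5 + 1·4 = 36.5.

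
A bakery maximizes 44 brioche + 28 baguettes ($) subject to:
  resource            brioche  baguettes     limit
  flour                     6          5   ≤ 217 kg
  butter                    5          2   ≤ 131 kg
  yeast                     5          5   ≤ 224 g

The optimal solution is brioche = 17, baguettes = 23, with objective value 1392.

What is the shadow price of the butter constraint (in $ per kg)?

Binding: flour and butter. Non-binding: yeast (24 unused).
Slack constraints have shadow price 0 (complementary slackness).
The binding rows give the dual system: 6·y_flour + 5·y_butter = 44 and 5·y_flour + 2·y_butter = 28.
Solving: y_flour = 4, y_butter = 4.
Shadow price of butter = 4.

4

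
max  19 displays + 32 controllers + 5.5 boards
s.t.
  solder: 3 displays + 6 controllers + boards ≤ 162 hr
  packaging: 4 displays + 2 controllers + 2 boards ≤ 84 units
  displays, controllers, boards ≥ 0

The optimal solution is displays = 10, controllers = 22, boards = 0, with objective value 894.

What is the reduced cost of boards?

Both solder and packaging are binding at x*.
From A_Bᵀ y = c: 3·y_solder + 4·y_packaging = 19; 6·y_solder + 2·y_packaging = 32.
Solving: y_solder = 5, y_packaging = 1.
Reduced cost of boards: c₃ − yᵀa₃ = 5.5 − (5·1 + 1·2) = 5.5 − 7 = -1.5.

-1.5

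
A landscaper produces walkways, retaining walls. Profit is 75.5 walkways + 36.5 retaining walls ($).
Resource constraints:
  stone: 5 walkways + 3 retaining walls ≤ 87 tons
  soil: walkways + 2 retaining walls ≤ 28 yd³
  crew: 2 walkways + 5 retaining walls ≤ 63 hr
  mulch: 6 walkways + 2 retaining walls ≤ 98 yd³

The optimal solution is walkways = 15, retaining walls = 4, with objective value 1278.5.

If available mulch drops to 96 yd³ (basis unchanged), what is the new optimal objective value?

1267.5

Check each constraint at x*: stone 87/87 (tight); soil 23/28 (slack 5); crew 50/63 (slack 13); mulch 98/98 (tight).
By complementary slackness, y = 0 for the non-binding constraints.
From A_Bᵀ y = c: 5·y_stone + 6·y_mulch = 75.5; 3·y_stone + 2·y_mulch = 36.5.
This yields shadow prices y_stone = 8.5, y_mulch = 5.5.
Δz = y_mulch·Δb = 5.5 × (-2) = -11, so new z* = 1278.5 − 11 = 1267.5.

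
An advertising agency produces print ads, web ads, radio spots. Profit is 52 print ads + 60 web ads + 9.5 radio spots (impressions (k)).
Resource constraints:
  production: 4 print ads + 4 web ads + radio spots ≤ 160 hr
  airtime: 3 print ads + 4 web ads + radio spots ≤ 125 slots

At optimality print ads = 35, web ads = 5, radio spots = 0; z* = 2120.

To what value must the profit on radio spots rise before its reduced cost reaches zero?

15

Check each constraint at x*: production 160/160 (tight); airtime 125/125 (tight).
The binding rows give the dual system: 4·y_production + 3·y_airtime = 52 and 4·y_production + 4·y_airtime = 60.
→ y_production = 7 and y_airtime = 8.
radio spots enters the basis when its profit ≥ yᵀa₃ = 7·1 + 8·1 = 15.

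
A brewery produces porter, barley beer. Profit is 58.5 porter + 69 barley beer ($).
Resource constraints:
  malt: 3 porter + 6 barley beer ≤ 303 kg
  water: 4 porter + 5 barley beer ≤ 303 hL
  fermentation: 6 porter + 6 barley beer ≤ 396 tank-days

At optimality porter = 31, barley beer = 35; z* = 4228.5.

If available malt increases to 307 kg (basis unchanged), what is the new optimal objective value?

4242.5

Check each constraint at x*: malt 303/303 (tight); water 299/303 (slack 4); fermentation 396/396 (tight).
By complementary slackness, y = 0 for the non-binding constraint.
Dual feasibility on the basic columns requires 3·y_malt + 6·y_fermentation = 58.5, 6·y_malt + 6·y_fermentation = 69.
→ y_malt = 3.5 and y_fermentation = 8.
Δz = y_malt·Δb = 3.5 × (4) = 14, so new z* = 4228.5 + 14 = 4242.5.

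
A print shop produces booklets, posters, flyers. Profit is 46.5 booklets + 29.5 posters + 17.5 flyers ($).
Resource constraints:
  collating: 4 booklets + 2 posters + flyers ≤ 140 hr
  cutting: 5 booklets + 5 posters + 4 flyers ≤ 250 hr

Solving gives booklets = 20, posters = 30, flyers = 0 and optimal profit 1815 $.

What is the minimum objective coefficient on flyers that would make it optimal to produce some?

18.5

Both collating and cutting are binding at x*.
From A_Bᵀ y = c: 4·y_collating + 5·y_cutting = 46.5; 2·y_collating + 5·y_cutting = 29.5.
This yields shadow prices y_collating = 8.5, y_cutting = 2.5.
flyers enters the basis when its profit ≥ yᵀa₃ = 8.5·1 + 2.5·4 = 18.5.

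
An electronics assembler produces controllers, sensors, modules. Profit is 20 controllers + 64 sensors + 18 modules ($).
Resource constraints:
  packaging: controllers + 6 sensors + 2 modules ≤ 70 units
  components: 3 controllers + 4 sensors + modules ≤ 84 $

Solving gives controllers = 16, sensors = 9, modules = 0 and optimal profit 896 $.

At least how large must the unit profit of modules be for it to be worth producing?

Both packaging and components are binding at x*.
The binding rows give the dual system: 1·y_packaging + 3·y_components = 20 and 6·y_packaging + 4·y_components = 64.
This yields shadow prices y_packaging = 8, y_components = 4.
modules enters the basis when its profit ≥ yᵀa₃ = 8·2 + 4·1 = 20.

20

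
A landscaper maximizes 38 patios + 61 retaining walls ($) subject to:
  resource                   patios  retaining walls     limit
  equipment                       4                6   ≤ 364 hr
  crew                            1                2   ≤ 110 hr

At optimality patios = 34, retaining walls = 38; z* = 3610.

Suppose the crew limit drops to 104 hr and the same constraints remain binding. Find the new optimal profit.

3562

Check each constraint at x*: equipment 364/364 (tight); crew 110/110 (tight).
From A_Bᵀ y = c: 4·y_equipment + 1·y_crew = 38; 6·y_equipment + 2·y_crew = 61.
Solving: y_equipment = 7.5, y_crew = 8.
Δz = y_crew·Δb = 8 × (-6) = -48, so new z* = 3610 − 48 = 3562.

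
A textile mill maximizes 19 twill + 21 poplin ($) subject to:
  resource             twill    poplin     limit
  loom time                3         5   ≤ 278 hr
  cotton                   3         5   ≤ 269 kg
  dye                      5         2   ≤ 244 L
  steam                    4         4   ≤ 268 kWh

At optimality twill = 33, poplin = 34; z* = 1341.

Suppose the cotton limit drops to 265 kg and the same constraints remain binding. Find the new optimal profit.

1337

At the optimum: loom time uses 269 of 278 (slack = 9); cotton uses 269 of 269 (binding); dye uses 233 of 244 (slack = 11); steam uses 268 of 268 (binding).
Since loom time, dye are not tight, their duals are 0.
Dual feasibility on the basic columns requires 3·y_cotton + 4·y_steam = 19, 5·y_cotton + 4·y_steam = 21.
This yields shadow prices y_cotton = 1, y_steam = 4.
Δz = y_cotton·Δb = 1 × (-4) = -4, so new z* = 1341 − 4 = 1337.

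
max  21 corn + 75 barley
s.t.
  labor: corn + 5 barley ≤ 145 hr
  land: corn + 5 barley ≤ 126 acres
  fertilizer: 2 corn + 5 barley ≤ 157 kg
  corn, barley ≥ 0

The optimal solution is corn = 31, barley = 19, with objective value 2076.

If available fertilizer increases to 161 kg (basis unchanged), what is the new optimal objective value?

Binding: land and fertilizer. Non-binding: labor (19 unused).
Since labor is not tight, its dual is 0.
Dual feasibility on the basic columns requires 1·y_land + 2·y_fertilizer = 21, 5·y_land + 5·y_fertilizer = 75.
→ y_land = 9 and y_fertilizer = 6.
Δz = y_fertilizer·Δb = 6 × (4) = 24, so new z* = 2076 + 24 = 2100.

2100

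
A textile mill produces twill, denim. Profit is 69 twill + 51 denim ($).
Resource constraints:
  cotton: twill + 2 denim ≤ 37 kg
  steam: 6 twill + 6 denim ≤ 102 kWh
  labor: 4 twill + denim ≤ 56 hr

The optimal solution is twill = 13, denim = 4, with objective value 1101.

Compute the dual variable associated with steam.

7.5

Binding: steam and labor. Non-binding: cotton (16 unused).
By complementary slackness, y = 0 for the non-binding constraint.
From A_Bᵀ y = c: 6·y_steam + 4·y_labor = 69; 6·y_steam + 1·y_labor = 51.
This yields shadow prices y_steam = 7.5, y_labor = 6.
Shadow price of steam = 7.5.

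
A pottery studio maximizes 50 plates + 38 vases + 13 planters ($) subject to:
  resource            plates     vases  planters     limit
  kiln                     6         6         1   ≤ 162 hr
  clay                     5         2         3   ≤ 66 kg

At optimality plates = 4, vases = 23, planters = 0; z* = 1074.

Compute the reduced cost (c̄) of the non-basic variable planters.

At the optimum: kiln uses 162 of 162 (binding); clay uses 66 of 66 (binding).
Dual feasibility on the basic columns requires 6·y_kiln + 5·y_clay = 50, 6·y_kiln + 2·y_clay = 38.
→ y_kiln = 5 and y_clay = 4.
Reduced cost of planters: c₃ − yᵀa₃ = 13 − (5·1 + 4·3) = 13 − 17 = -4.

-4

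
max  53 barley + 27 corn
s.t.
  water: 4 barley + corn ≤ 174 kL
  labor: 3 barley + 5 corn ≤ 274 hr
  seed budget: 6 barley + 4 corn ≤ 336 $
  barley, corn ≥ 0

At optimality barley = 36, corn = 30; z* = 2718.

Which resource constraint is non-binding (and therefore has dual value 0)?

labor

water: 174/174 (binding)
labor: 258/274 (slack 16)
seed budget: 336/336 (binding)
By complementary slackness, a constraint with positive slack has shadow price 0 → labor.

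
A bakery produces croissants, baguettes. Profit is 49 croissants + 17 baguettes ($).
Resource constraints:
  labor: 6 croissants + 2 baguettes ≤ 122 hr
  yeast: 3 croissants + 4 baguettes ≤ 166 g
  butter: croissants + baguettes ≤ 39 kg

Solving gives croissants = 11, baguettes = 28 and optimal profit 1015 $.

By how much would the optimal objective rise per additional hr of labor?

8

Check each constraint at x*: labor 122/122 (tight); yeast 145/166 (slack 21); butter 39/39 (tight).
By complementary slackness, y = 0 for the non-binding constraint.
From A_Bᵀ y = c: 6·y_labor + 1·y_butter = 49; 2·y_labor + 1·y_butter = 17.
→ y_labor = 8 and y_butter = 1.
Shadow price of labor = 8.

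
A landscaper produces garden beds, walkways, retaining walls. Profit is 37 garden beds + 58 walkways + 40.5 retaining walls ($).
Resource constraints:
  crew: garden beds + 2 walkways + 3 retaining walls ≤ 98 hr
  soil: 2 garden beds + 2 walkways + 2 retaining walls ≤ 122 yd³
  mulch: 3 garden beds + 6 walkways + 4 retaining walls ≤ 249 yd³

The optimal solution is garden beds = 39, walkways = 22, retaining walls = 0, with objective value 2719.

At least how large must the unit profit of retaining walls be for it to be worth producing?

44

At the optimum: crew uses 83 of 98 (slack = 15); soil uses 122 of 122 (binding); mulch uses 249 of 249 (binding).
By complementary slackness, y = 0 for the non-binding constraint.
Dual feasibility on the basic columns requires 2·y_soil + 3·y_mulch = 37, 2·y_soil + 6·y_mulch = 58.
→ y_soil = 8 and y_mulch = 7.
retaining walls enters the basis when its profit ≥ yᵀa₃ = 8·2 + 7·4 = 44.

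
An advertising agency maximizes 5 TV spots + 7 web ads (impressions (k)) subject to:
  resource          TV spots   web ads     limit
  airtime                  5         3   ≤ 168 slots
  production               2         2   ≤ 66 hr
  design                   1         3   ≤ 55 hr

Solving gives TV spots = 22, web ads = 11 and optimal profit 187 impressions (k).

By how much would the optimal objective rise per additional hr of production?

2

Binding: production and design. Non-binding: airtime (25 unused).
By complementary slackness, y = 0 for the non-binding constraint.
The binding rows give the dual system: 2·y_production + 1·y_design = 5 and 2·y_production + 3·y_design = 7.
→ y_production = 2 and y_design = 1.
Shadow price of production = 2.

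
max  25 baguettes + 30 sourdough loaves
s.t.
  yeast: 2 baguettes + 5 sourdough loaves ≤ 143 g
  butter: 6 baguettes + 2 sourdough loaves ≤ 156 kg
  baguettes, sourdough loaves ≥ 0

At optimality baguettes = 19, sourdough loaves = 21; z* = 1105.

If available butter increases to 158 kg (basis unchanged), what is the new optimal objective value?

1110

Check each constraint at x*: yeast 143/143 (tight); butter 156/156 (tight).
Dual feasibility on the basic columns requires 2·y_yeast + 6·y_butter = 25, 5·y_yeast + 2·y_butter = 30.
This yields shadow prices y_yeast = 5, y_butter = 2.5.
Δz = y_butter·Δb = 2.5 × (2) = 5, so new z* = 1105 + 5 = 1110.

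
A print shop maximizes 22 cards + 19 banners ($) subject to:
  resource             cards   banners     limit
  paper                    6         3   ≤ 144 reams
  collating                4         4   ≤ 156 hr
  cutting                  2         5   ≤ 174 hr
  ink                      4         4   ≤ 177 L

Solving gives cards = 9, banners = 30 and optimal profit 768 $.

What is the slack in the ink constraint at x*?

ink used = 4·9 + 4·30 = 156; slack = 177 − 156 = 21.

21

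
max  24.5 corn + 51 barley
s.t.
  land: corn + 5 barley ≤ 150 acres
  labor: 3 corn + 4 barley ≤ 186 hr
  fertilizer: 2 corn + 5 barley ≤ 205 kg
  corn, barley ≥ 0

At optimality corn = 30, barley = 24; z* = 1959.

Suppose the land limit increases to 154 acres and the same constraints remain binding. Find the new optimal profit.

At the optimum: land uses 150 of 150 (binding); labor uses 186 of 186 (binding); fertilizer uses 180 of 205 (slack = 25).
By complementary slackness, y = 0 for the non-binding constraint.
The binding rows give the dual system: 1·y_land + 3·y_labor = 24.5 and 5·y_land + 4·y_labor = 51.
Solving: y_land = 5, y_labor = 6.5.
Δz = y_land·Δb = 5 × (4) = 20, so new z* = 1959 + 20 = 1979.

1979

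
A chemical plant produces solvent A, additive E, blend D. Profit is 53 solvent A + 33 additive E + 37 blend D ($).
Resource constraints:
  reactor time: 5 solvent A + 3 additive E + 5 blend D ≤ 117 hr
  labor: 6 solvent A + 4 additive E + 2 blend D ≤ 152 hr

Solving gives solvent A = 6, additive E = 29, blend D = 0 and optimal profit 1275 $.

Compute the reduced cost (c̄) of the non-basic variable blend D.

At the optimum: reactor time uses 117 of 117 (binding); labor uses 152 of 152 (binding).
The binding rows give the dual system: 5·y_reactor time + 6·y_labor = 53 and 3·y_reactor time + 4·y_labor = 33.
Solving: y_reactor time = 7, y_labor = 3.
Reduced cost of blend D: c₃ − yᵀa₃ = 37 − (7·5 + 3·2) = 37 − 41 = -4.

-4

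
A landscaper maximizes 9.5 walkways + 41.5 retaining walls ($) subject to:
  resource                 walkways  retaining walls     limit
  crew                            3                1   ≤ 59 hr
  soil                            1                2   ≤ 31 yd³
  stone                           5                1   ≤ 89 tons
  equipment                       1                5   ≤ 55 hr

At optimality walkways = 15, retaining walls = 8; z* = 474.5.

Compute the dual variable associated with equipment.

Binding: soil and equipment. Non-binding: crew (6 unused), stone (6 unused).
By complementary slackness, y = 0 for the non-binding constraints.
Dual feasibility on the basic columns requires 1·y_soil + 1·y_equipment = 9.5, 2·y_soil + 5·y_equipment = 41.5.
This yields shadow prices y_soil = 2, y_equipment = 7.5.
Shadow price of equipment = 7.5.

7.5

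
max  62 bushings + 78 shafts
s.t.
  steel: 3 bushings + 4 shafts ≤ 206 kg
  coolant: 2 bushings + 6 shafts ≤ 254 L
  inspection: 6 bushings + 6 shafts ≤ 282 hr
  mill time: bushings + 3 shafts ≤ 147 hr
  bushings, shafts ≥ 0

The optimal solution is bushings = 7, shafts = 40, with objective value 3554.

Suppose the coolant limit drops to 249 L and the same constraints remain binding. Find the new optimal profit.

3534

Check each constraint at x*: steel 181/206 (slack 25); coolant 254/254 (tight); inspection 282/282 (tight); mill time 127/147 (slack 20).
By complementary slackness, y = 0 for the non-binding constraints.
The binding rows give the dual system: 2·y_coolant + 6·y_inspection = 62 and 6·y_coolant + 6·y_inspection = 78.
This yields shadow prices y_coolant = 4, y_inspection = 9.
Δz = y_coolant·Δb = 4 × (-5) = -20, so new z* = 3554 − 20 = 3534.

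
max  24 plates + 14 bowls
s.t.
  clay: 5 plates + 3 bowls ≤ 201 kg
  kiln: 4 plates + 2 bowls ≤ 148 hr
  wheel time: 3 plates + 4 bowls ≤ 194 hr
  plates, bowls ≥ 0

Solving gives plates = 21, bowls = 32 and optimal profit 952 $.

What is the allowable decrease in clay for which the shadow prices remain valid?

Binding constraints: clay, kiln. The basis is B = [[5,3],[4,2]] with det -2.
Per unit decrease in clay, x* moves by d = (1, -2).
The basis stays optimal until bowls reaches 0; allowable decrease = 16 kg.

16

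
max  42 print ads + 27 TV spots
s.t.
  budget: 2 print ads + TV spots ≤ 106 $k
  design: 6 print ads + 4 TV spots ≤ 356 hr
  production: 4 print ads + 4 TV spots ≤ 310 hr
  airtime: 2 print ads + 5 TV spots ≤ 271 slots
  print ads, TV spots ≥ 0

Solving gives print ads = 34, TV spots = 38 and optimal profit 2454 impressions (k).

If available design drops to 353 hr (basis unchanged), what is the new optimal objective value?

Binding: budget and design. Non-binding: production (22 unused), airtime (13 unused).
Since production, airtime are not tight, their duals are 0.
The binding rows give the dual system: 2·y_budget + 6·y_design = 42 and 1·y_budget + 4·y_design = 27.
→ y_budget = 3 and y_design = 6.
Δz = y_design·Δb = 6 × (-3) = -18, so new z* = 2454 − 18 = 2436.

2436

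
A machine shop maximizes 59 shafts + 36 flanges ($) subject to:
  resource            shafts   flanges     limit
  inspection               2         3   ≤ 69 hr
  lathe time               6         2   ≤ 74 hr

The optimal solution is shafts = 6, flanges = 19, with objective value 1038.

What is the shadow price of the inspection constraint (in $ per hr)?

7

Check each constraint at x*: inspection 69/69 (tight); lathe time 74/74 (tight).
From A_Bᵀ y = c: 2·y_inspection + 6·y_lathe time = 59; 3·y_inspection + 2·y_lathe time = 36.
→ y_inspection = 7 and y_lathe time = 7.5.
Shadow price of inspection = 7.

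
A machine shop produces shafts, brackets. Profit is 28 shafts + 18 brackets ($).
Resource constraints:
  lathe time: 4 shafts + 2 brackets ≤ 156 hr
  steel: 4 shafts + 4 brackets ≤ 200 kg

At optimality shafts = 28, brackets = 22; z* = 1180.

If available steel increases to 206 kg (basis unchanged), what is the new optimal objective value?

1192

Both lathe time and steel are binding at x*.
Dual feasibility on the basic columns requires 4·y_lathe time + 4·y_steel = 28, 2·y_lathe time + 4·y_steel = 18.
Solving: y_lathe time = 5, y_steel = 2.
Δz = y_steel·Δb = 2 × (6) = 12, so new z* = 1180 + 12 = 1192.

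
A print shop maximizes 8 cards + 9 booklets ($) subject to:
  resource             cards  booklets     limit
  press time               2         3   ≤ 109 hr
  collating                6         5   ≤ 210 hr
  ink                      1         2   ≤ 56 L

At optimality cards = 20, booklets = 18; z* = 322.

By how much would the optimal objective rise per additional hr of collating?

1

At the optimum: press time uses 94 of 109 (slack = 15); collating uses 210 of 210 (binding); ink uses 56 of 56 (binding).
Slack constraints have shadow price 0 (complementary slackness).
The binding rows give the dual system: 6·y_collating + 1·y_ink = 8 and 5·y_collating + 2·y_ink = 9.
→ y_collating = 1 and y_ink = 2.
Shadow price of collating = 1.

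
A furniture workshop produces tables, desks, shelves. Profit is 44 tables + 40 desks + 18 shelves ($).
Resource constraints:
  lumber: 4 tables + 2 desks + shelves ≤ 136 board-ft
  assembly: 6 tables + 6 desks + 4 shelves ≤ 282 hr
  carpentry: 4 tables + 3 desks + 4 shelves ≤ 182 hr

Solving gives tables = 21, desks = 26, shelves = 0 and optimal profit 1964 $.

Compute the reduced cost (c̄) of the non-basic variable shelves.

Check each constraint at x*: lumber 136/136 (tight); assembly 282/282 (tight); carpentry 162/182 (slack 20).
By complementary slackness, y = 0 for the non-binding constraint.
Dual feasibility on the basic columns requires 4·y_lumber + 6·y_assembly = 44, 2·y_lumber + 6·y_assembly = 40.
→ y_lumber = 2 and y_assembly = 6.
Reduced cost of shelves: c₃ − yᵀa₃ = 18 − (2·1 + 6·4) = 18 − 26 = -8.

-8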